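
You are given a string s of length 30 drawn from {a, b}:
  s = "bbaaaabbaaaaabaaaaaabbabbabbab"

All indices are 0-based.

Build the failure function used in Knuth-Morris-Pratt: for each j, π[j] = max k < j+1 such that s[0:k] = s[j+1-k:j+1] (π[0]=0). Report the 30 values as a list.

[0, 1, 0, 0, 0, 0, 1, 2, 3, 4, 5, 6, 0, 1, 0, 0, 0, 0, 0, 0, 1, 2, 3, 1, 2, 3, 1, 2, 3, 1]

π[0] = 0
j=1 s[j]='b': π[1]=1 (border 'b')
j=2 s[j]='a': k: 1→0; π[2]=0 (border '')
j=3 s[j]='a': π[3]=0 (border '')
j=4 s[j]='a': π[4]=0 (border '')
j=5 s[j]='a': π[5]=0 (border '')
j=6 s[j]='b': π[6]=1 (border 'b')
j=7 s[j]='b': π[7]=2 (border 'bb')
j=8 s[j]='a': π[8]=3 (border 'bba')
j=9 s[j]='a': π[9]=4 (border 'bbaa')
j=10 s[j]='a': π[10]=5 (border 'bbaaa')
j=11 s[j]='a': π[11]=6 (border 'bbaaaa')
j=12 s[j]='a': k: 6→0; π[12]=0 (border '')
j=13 s[j]='b': π[13]=1 (border 'b')
j=14 s[j]='a': k: 1→0; π[14]=0 (border '')
j=15 s[j]='a': π[15]=0 (border '')
j=16 s[j]='a': π[16]=0 (border '')
j=17 s[j]='a': π[17]=0 (border '')
j=18 s[j]='a': π[18]=0 (border '')
j=19 s[j]='a': π[19]=0 (border '')
j=20 s[j]='b': π[20]=1 (border 'b')
j=21 s[j]='b': π[21]=2 (border 'bb')
j=22 s[j]='a': π[22]=3 (border 'bba')
j=23 s[j]='b': k: 3→0; π[23]=1 (border 'b')
j=24 s[j]='b': π[24]=2 (border 'bb')
j=25 s[j]='a': π[25]=3 (border 'bba')
j=26 s[j]='b': k: 3→0; π[26]=1 (border 'b')
j=27 s[j]='b': π[27]=2 (border 'bb')
j=28 s[j]='a': π[28]=3 (border 'bba')
j=29 s[j]='b': k: 3→0; π[29]=1 (border 'b')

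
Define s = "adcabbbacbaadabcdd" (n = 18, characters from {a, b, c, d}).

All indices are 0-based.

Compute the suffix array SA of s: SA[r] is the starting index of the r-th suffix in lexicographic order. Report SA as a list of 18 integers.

[10, 3, 13, 7, 11, 0, 9, 6, 5, 4, 14, 2, 8, 15, 17, 12, 1, 16]

rank | idx | suffix
   0 |  10 | aadabcdd
   1 |   3 | abbbacbaadabcdd
   2 |  13 | abcdd
   3 |   7 | acbaadabcdd
   4 |  11 | adabcdd
   5 |   0 | adcabbbacbaadabcdd
   6 |   9 | baadabcdd
   7 |   6 | bacbaadabcdd
   8 |   5 | bbacbaadabcdd
   9 |   4 | bbbacbaadabcdd
  10 |  14 | bcdd
  11 |   2 | cabbbacbaadabcdd
  12 |   8 | cbaadabcdd
  13 |  15 | cdd
  14 |  17 | d
  15 |  12 | dabcdd
  16 |   1 | dcabbbacbaadabcdd
  17 |  16 | dd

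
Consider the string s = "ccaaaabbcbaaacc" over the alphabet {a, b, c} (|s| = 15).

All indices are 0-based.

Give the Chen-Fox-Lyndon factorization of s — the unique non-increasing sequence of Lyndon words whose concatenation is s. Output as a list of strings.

emit factor 1: 'c' (i=0, period=1)
emit factor 2: 'c' (i=1, period=1)
emit factor 3: 'aaaabbcbaaacc' (i=2, period=13)

["c", "c", "aaaabbcbaaacc"]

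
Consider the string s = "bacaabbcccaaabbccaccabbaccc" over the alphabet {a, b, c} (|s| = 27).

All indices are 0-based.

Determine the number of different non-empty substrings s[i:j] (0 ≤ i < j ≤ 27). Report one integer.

sorted suffixes:
  #0 SA[0]=10  'aaabbccaccabbaccc'
  #1 SA[1]=11  'aabbccaccabbaccc'
  #2 SA[2]=3  'aabbcccaaabbccaccabbaccc'
  #3 SA[3]=20  'abbaccc'
  #4 SA[4]=12  'abbccaccabbaccc'
  #5 SA[5]=4  'abbcccaaabbccaccabbaccc'
  #6 SA[6]=1  'acaabbcccaaabbccaccabbaccc'
  #7 SA[7]=17  'accabbaccc'
  #8 SA[8]=23  'accc'
  #9 SA[9]=0  'bacaabbcccaaabbccaccabbaccc'
  #10 SA[10]=22  'baccc'
  #11 SA[11]=21  'bbaccc'
  #12 SA[12]=13  'bbccaccabbaccc'
  #13 SA[13]=5  'bbcccaaabbccaccabbaccc'
  #14 SA[14]=14  'bccaccabbaccc'
  #15 SA[15]=6  'bcccaaabbccaccabbaccc'
  #16 SA[16]=26  'c'
  #17 SA[17]=9  'caaabbccaccabbaccc'
  #18 SA[18]=2  'caabbcccaaabbccaccabbaccc'
  #19 SA[19]=19  'cabbaccc'
  #20 SA[20]=16  'caccabbaccc'
  #21 SA[21]=25  'cc'
  #22 SA[22]=8  'ccaaabbccaccabbaccc'
  #23 SA[23]=18  'ccabbaccc'
  #24 SA[24]=15  'ccaccabbaccc'
  #25 SA[25]=24  'ccc'
  #26 SA[26]=7  'cccaaabbccaccabbaccc'

SA = [10, 11, 3, 20, 12, 4, 1, 17, 23, 0, 22, 21, 13, 5, 14, 6, 26, 9, 2, 19, 16, 25, 8, 18, 15, 24, 7]
[i] adj suffixes → lcp
  [1] 10/11 → 2 ('aa')
  [2] 11/3 → 6 ('aabbcc')
  [3] 3/20 → 1 ('a')
  [4] 20/12 → 3 ('abb')
  [5] 12/4 → 5 ('abbcc')
  [6] 4/1 → 1 ('a')
  [7] 1/17 → 2 ('ac')
  [8] 17/23 → 3 ('acc')
  [9] 23/0 → 0 ('')
  [10] 0/22 → 3 ('bac')
  [11] 22/21 → 1 ('b')
  [12] 21/13 → 2 ('bb')
  [13] 13/5 → 4 ('bbcc')
  [14] 5/14 → 1 ('b')
  [15] 14/6 → 3 ('bcc')
  [16] 6/26 → 0 ('')
  [17] 26/9 → 1 ('c')
  [18] 9/2 → 3 ('caa')
  [19] 2/19 → 2 ('ca')
  [20] 19/16 → 2 ('ca')
  [21] 16/25 → 1 ('c')
  [22] 25/8 → 2 ('cc')
  [23] 8/18 → 3 ('cca')
  [24] 18/15 → 3 ('cca')
  [25] 15/24 → 2 ('cc')
  [26] 24/7 → 3 ('ccc')

n(n+1)/2 = 27·28/2 = 378
Σ LCP = 0 + 2 + 6 + 1 + 3 + 5 + 1 + 2 + 3 + 0 + 3 + 1 + 2 + 4 + 1 + 3 + 0 + 1 + 3 + 2 + 2 + 1 + 2 + 3 + 3 + 2 + 3 = 59
distinct = 378 − 59 = 319

319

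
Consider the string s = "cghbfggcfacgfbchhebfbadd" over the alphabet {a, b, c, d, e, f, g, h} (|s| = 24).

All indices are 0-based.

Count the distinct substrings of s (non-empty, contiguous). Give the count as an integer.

281

sorted suffixes:
  #0 SA[0]=9  'acgfbchhebfbadd'
  #1 SA[1]=21  'add'
  #2 SA[2]=20  'badd'
  #3 SA[3]=13  'bchhebfbadd'
  #4 SA[4]=18  'bfbadd'
  #5 SA[5]=3  'bfggcfacgfbchhebfbadd'
  #6 SA[6]=7  'cfacgfbchhebfbadd'
  #7 SA[7]=10  'cgfbchhebfbadd'
  #8 SA[8]=0  'cghbfggcfacgfbchhebfbadd'
  #9 SA[9]=14  'chhebfbadd'
  #10 SA[10]=23  'd'
  #11 SA[11]=22  'dd'
  #12 SA[12]=17  'ebfbadd'
  #13 SA[13]=8  'facgfbchhebfbadd'
  #14 SA[14]=19  'fbadd'
  #15 SA[15]=12  'fbchhebfbadd'
  #16 SA[16]=4  'fggcfacgfbchhebfbadd'
  #17 SA[17]=6  'gcfacgfbchhebfbadd'
  #18 SA[18]=11  'gfbchhebfbadd'
  #19 SA[19]=5  'ggcfacgfbchhebfbadd'
  #20 SA[20]=1  'ghbfggcfacgfbchhebfbadd'
  #21 SA[21]=2  'hbfggcfacgfbchhebfbadd'
  #22 SA[22]=16  'hebfbadd'
  #23 SA[23]=15  'hhebfbadd'

SA = [9, 21, 20, 13, 18, 3, 7, 10, 0, 14, 23, 22, 17, 8, 19, 12, 4, 6, 11, 5, 1, 2, 16, 15]
[i] adj suffixes → lcp
  [1] 9/21 → 1 ('a')
  [2] 21/20 → 0 ('')
  [3] 20/13 → 1 ('b')
  [4] 13/18 → 1 ('b')
  [5] 18/3 → 2 ('bf')
  [6] 3/7 → 0 ('')
  [7] 7/10 → 1 ('c')
  [8] 10/0 → 2 ('cg')
  [9] 0/14 → 1 ('c')
  [10] 14/23 → 0 ('')
  [11] 23/22 → 1 ('d')
  [12] 22/17 → 0 ('')
  [13] 17/8 → 0 ('')
  [14] 8/19 → 1 ('f')
  [15] 19/12 → 2 ('fb')
  [16] 12/4 → 1 ('f')
  [17] 4/6 → 0 ('')
  [18] 6/11 → 1 ('g')
  [19] 11/5 → 1 ('g')
  [20] 5/1 → 1 ('g')
  [21] 1/2 → 0 ('')
  [22] 2/16 → 1 ('h')
  [23] 16/15 → 1 ('h')

n(n+1)/2 = 24·25/2 = 300
Σ LCP = 0 + 1 + 0 + 1 + 1 + 2 + 0 + 1 + 2 + 1 + 0 + 1 + 0 + 0 + 1 + 2 + 1 + 0 + 1 + 1 + 1 + 0 + 1 + 1 = 19
distinct = 300 − 19 = 281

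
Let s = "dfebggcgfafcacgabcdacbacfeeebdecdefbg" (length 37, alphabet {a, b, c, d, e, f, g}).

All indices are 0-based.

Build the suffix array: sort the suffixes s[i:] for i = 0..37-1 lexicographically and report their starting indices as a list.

[15, 19, 22, 12, 9, 21, 16, 28, 35, 3, 11, 20, 17, 31, 23, 13, 6, 18, 29, 32, 0, 27, 2, 30, 26, 25, 33, 8, 34, 10, 1, 24, 36, 14, 5, 7, 4]

rank→(start, suffix):
  0 → (15, 'abcdacbacfeeebdecdefbg')
  1 → (19, 'acbacfeeebdecdefbg')
  2 → (22, 'acfeeebdecdefbg')
  3 → (12, 'acgabcdacbacfeeebdecdefbg')
  4 → (9, 'afcacgabcdacbacfeeebdecdefbg')
  5 → (21, 'bacfeeebdecdefbg')
  6 → (16, 'bcdacbacfeeebdecdefbg')
  7 → (28, 'bdecdefbg')
  8 → (35, 'bg')
  9 → (3, 'bggcgfafcacgabcdacbacfeeebdecdefbg')
  10 → (11, 'cacgabcdacbacfeeebdecdefbg')
  11 → (20, 'cbacfeeebdecdefbg')
  12 → (17, 'cdacbacfeeebdecdefbg')
  13 → (31, 'cdefbg')
  14 → (23, 'cfeeebdecdefbg')
  15 → (13, 'cgabcdacbacfeeebdecdefbg')
  16 → (6, 'cgfafcacgabcdacbacfeeebdecdefbg')
  17 → (18, 'dacbacfeeebdecdefbg')
  18 → (29, 'decdefbg')
  19 → (32, 'defbg')
  20 → (0, 'dfebggcgfafcacgabcdacbacfeeebdecdefbg')
  21 → (27, 'ebdecdefbg')
  22 → (2, 'ebggcgfafcacgabcdacbacfeeebdecdefbg')
  23 → (30, 'ecdefbg')
  24 → (26, 'eebdecdefbg')
  25 → (25, 'eeebdecdefbg')
  26 → (33, 'efbg')
  27 → (8, 'fafcacgabcdacbacfeeebdecdefbg')
  28 → (34, 'fbg')
  29 → (10, 'fcacgabcdacbacfeeebdecdefbg')
  30 → (1, 'febggcgfafcacgabcdacbacfeeebdecdefbg')
  31 → (24, 'feeebdecdefbg')
  32 → (36, 'g')
  33 → (14, 'gabcdacbacfeeebdecdefbg')
  34 → (5, 'gcgfafcacgabcdacbacfeeebdecdefbg')
  35 → (7, 'gfafcacgabcdacbacfeeebdecdefbg')
  36 → (4, 'ggcgfafcacgabcdacbacfeeebdecdefbg')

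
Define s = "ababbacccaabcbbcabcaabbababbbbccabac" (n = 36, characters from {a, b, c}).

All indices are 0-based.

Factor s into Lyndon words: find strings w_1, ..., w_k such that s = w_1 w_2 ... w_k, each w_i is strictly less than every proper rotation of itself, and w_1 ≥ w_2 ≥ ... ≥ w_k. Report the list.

emit factor 1: 'ababbaccc' (i=0, period=9)
emit factor 2: 'aabcbbcabc' (i=9, period=10)
emit factor 3: 'aabbababbbbccabac' (i=19, period=17)

["ababbaccc", "aabcbbcabc", "aabbababbbbccabac"]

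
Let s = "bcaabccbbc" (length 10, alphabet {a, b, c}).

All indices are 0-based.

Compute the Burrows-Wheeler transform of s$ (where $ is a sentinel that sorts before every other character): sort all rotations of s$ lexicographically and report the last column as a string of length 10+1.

rank  rotation     last
    0  $bcaabccbbc  c
    1  aabccbbc$bc  c
    2  abccbbc$bca  a
    3  bbc$bcaabcc  c
    4  bc$bcaabccb  b
    5  bcaabccbbc$  $
    6  bccbbc$bcaa  a
    7  c$bcaabccbb  b
    8  caabccbbc$b  b
    9  cbbc$bcaabc  c
   10  ccbbc$bcaab  b

ccacb$abbcb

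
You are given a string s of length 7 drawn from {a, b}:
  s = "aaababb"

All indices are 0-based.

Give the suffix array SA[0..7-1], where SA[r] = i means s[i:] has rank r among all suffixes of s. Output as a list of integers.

[0, 1, 2, 4, 6, 3, 5]

rank→(start, suffix):
  0 → (0, 'aaababb')
  1 → (1, 'aababb')
  2 → (2, 'ababb')
  3 → (4, 'abb')
  4 → (6, 'b')
  5 → (3, 'babb')
  6 → (5, 'bb')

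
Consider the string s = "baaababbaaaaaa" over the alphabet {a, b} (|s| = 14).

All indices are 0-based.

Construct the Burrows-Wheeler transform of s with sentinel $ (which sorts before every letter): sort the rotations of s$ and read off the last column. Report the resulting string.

rank  rotation         last
    0  $baaababbaaaaaa  a
    1  a$baaababbaaaaa  a
    2  aa$baaababbaaaa  a
    3  aaa$baaababbaaa  a
    4  aaaa$baaababbaa  a
    5  aaaaa$baaababba  a
    6  aaaaaa$baaababb  b
    7  aaababbaaaaaa$b  b
    8  aababbaaaaaa$ba  a
    9  ababbaaaaaa$baa  a
   10  abbaaaaaa$baaab  b
   11  baaaaaa$baaabab  b
   12  baaababbaaaaaa$  $
   13  babbaaaaaa$baaa  a
   14  bbaaaaaa$baaaba  a

aaaaaabbaabb$aa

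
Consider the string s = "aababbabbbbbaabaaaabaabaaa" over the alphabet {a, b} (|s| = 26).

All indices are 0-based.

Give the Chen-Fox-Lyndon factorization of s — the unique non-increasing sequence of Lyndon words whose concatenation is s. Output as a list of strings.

["aababbabbbbb", "aab", "aaaabaab", "a", "a", "a"]

emit factor 1: 'aababbabbbbb' (i=0, period=12)
emit factor 2: 'aab' (i=12, period=3)
emit factor 3: 'aaaabaab' (i=15, period=8)
emit factor 4: 'a' (i=23, period=1)
emit factor 5: 'a' (i=24, period=1)
emit factor 6: 'a' (i=25, period=1)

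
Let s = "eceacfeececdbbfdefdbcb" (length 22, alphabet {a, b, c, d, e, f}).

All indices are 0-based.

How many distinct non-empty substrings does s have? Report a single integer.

231

rank→(start, suffix):
  0 → (3, 'acfeececdbbfdefdbcb')
  1 → (21, 'b')
  2 → (12, 'bbfdefdbcb')
  3 → (19, 'bcb')
  4 → (13, 'bfdefdbcb')
  5 → (20, 'cb')
  6 → (10, 'cdbbfdefdbcb')
  7 → (1, 'ceacfeececdbbfdefdbcb')
  8 → (8, 'cecdbbfdefdbcb')
  9 → (4, 'cfeececdbbfdefdbcb')
  10 → (11, 'dbbfdefdbcb')
  11 → (18, 'dbcb')
  12 → (15, 'defdbcb')
  13 → (2, 'eacfeececdbbfdefdbcb')
  14 → (9, 'ecdbbfdefdbcb')
  15 → (0, 'eceacfeececdbbfdefdbcb')
  16 → (7, 'ececdbbfdefdbcb')
  17 → (6, 'eececdbbfdefdbcb')
  18 → (16, 'efdbcb')
  19 → (17, 'fdbcb')
  20 → (14, 'fdefdbcb')
  21 → (5, 'feececdbbfdefdbcb')

SA = [3, 21, 12, 19, 13, 20, 10, 1, 8, 4, 11, 18, 15, 2, 9, 0, 7, 6, 16, 17, 14, 5]
[i] adj suffixes → lcp
  [1] 3/21 → 0 ('')
  [2] 21/12 → 1 ('b')
  [3] 12/19 → 1 ('b')
  [4] 19/13 → 1 ('b')
  [5] 13/20 → 0 ('')
  [6] 20/10 → 1 ('c')
  [7] 10/1 → 1 ('c')
  [8] 1/8 → 2 ('ce')
  [9] 8/4 → 1 ('c')
  [10] 4/11 → 0 ('')
  [11] 11/18 → 2 ('db')
  [12] 18/15 → 1 ('d')
  [13] 15/2 → 0 ('')
  [14] 2/9 → 1 ('e')
  [15] 9/0 → 2 ('ec')
  [16] 0/7 → 3 ('ece')
  [17] 7/6 → 1 ('e')
  [18] 6/16 → 1 ('e')
  [19] 16/17 → 0 ('')
  [20] 17/14 → 2 ('fd')
  [21] 14/5 → 1 ('f')

n(n+1)/2 = 22·23/2 = 253
Σ LCP = 0 + 0 + 1 + 1 + 1 + 0 + 1 + 1 + 2 + 1 + 0 + 2 + 1 + 0 + 1 + 2 + 3 + 1 + 1 + 0 + 2 + 1 = 22
distinct = 253 − 22 = 231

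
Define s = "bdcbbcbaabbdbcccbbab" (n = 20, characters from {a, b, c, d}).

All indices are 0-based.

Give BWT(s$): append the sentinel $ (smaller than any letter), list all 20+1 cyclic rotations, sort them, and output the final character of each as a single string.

rank  rotation               last
    0  $bdcbbcbaabbdbcccbbab  b
    1  aabbdbcccbbab$bdcbbcb  b
    2  ab$bdcbbcbaabbdbcccbb  b
    3  abbdbcccbbab$bdcbbcba  a
    4  b$bdcbbcbaabbdbcccbba  a
    5  baabbdbcccbbab$bdcbbc  c
    6  bab$bdcbbcbaabbdbcccb  b
    7  bbab$bdcbbcbaabbdbccc  c
    8  bbcbaabbdbcccbbab$bdc  c
    9  bbdbcccbbab$bdcbbcbaa  a
   10  bcbaabbdbcccbbab$bdcb  b
   11  bcccbbab$bdcbbcbaabbd  d
   12  bdbcccbbab$bdcbbcbaab  b
   13  bdcbbcbaabbdbcccbbab$  $
   14  cbaabbdbcccbbab$bdcbb  b
   15  cbbab$bdcbbcbaabbdbcc  c
   16  cbbcbaabbdbcccbbab$bd  d
   17  ccbbab$bdcbbcbaabbdbc  c
   18  cccbbab$bdcbbcbaabbdb  b
   19  dbcccbbab$bdcbbcbaabb  b
   20  dcbbcbaabbdbcccbbab$b  b

bbbaacbccabdb$bcdcbbb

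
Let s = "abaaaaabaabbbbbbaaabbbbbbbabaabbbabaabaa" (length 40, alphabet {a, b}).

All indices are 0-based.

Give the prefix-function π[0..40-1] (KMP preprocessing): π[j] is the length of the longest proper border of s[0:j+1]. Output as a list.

[0, 0, 1, 1, 1, 1, 1, 2, 3, 4, 2, 0, 0, 0, 0, 0, 1, 1, 1, 2, 0, 0, 0, 0, 0, 0, 1, 2, 3, 4, 2, 0, 0, 1, 2, 3, 4, 2, 3, 4]

π[0] = 0
j=1 s[j]='b': π[1]=0 (border '')
j=2 s[j]='a': π[2]=1 (border 'a')
j=3 s[j]='a': k: 1→0; π[3]=1 (border 'a')
j=4 s[j]='a': k: 1→0; π[4]=1 (border 'a')
j=5 s[j]='a': k: 1→0; π[5]=1 (border 'a')
j=6 s[j]='a': k: 1→0; π[6]=1 (border 'a')
j=7 s[j]='b': π[7]=2 (border 'ab')
j=8 s[j]='a': π[8]=3 (border 'aba')
j=9 s[j]='a': π[9]=4 (border 'abaa')
j=10 s[j]='b': k: 4→1; π[10]=2 (border 'ab')
j=11 s[j]='b': k: 2→0; π[11]=0 (border '')
j=12 s[j]='b': π[12]=0 (border '')
j=13 s[j]='b': π[13]=0 (border '')
j=14 s[j]='b': π[14]=0 (border '')
j=15 s[j]='b': π[15]=0 (border '')
j=16 s[j]='a': π[16]=1 (border 'a')
j=17 s[j]='a': k: 1→0; π[17]=1 (border 'a')
j=18 s[j]='a': k: 1→0; π[18]=1 (border 'a')
j=19 s[j]='b': π[19]=2 (border 'ab')
j=20 s[j]='b': k: 2→0; π[20]=0 (border '')
j=21 s[j]='b': π[21]=0 (border '')
j=22 s[j]='b': π[22]=0 (border '')
j=23 s[j]='b': π[23]=0 (border '')
j=24 s[j]='b': π[24]=0 (border '')
j=25 s[j]='b': π[25]=0 (border '')
j=26 s[j]='a': π[26]=1 (border 'a')
j=27 s[j]='b': π[27]=2 (border 'ab')
j=28 s[j]='a': π[28]=3 (border 'aba')
j=29 s[j]='a': π[29]=4 (border 'abaa')
j=30 s[j]='b': k: 4→1; π[30]=2 (border 'ab')
j=31 s[j]='b': k: 2→0; π[31]=0 (border '')
j=32 s[j]='b': π[32]=0 (border '')
j=33 s[j]='a': π[33]=1 (border 'a')
j=34 s[j]='b': π[34]=2 (border 'ab')
j=35 s[j]='a': π[35]=3 (border 'aba')
j=36 s[j]='a': π[36]=4 (border 'abaa')
j=37 s[j]='b': k: 4→1; π[37]=2 (border 'ab')
j=38 s[j]='a': π[38]=3 (border 'aba')
j=39 s[j]='a': π[39]=4 (border 'abaa')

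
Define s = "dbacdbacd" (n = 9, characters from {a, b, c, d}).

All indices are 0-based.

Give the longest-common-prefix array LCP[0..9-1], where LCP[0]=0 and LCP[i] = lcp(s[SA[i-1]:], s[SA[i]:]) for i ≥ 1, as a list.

[0, 3, 0, 4, 0, 2, 0, 1, 5]

rank | idx | suffix
   0 |   6 | acd
   1 |   2 | acdbacd
   2 |   5 | bacd
   3 |   1 | bacdbacd
   4 |   7 | cd
   5 |   3 | cdbacd
   6 |   8 | d
   7 |   4 | dbacd
   8 |   0 | dbacdbacd

SA = [6, 2, 5, 1, 7, 3, 8, 4, 0]
i: (SA[i-1],SA[i]) lcp shared
  1: (6,2) 3 'acd'
  2: (2,5) 0 ''
  3: (5,1) 4 'bacd'
  4: (1,7) 0 ''
  5: (7,3) 2 'cd'
  6: (3,8) 0 ''
  7: (8,4) 1 'd'
  8: (4,0) 5 'dbacd'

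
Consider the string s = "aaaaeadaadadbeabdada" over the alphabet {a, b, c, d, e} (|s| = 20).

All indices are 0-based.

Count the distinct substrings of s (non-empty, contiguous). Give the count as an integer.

180

sorted suffixes:
  #0 SA[0]=19  'a'
  #1 SA[1]=0  'aaaaeadaadadbeabdada'
  #2 SA[2]=1  'aaaeadaadadbeabdada'
  #3 SA[3]=7  'aadadbeabdada'
  #4 SA[4]=2  'aaeadaadadbeabdada'
  #5 SA[5]=14  'abdada'
  #6 SA[6]=17  'ada'
  #7 SA[7]=5  'adaadadbeabdada'
  #8 SA[8]=8  'adadbeabdada'
  #9 SA[9]=10  'adbeabdada'
  #10 SA[10]=3  'aeadaadadbeabdada'
  #11 SA[11]=15  'bdada'
  #12 SA[12]=12  'beabdada'
  #13 SA[13]=18  'da'
  #14 SA[14]=6  'daadadbeabdada'
  #15 SA[15]=16  'dada'
  #16 SA[16]=9  'dadbeabdada'
  #17 SA[17]=11  'dbeabdada'
  #18 SA[18]=13  'eabdada'
  #19 SA[19]=4  'eadaadadbeabdada'

SA = [19, 0, 1, 7, 2, 14, 17, 5, 8, 10, 3, 15, 12, 18, 6, 16, 9, 11, 13, 4]
rank  pair      lcp
   1  s[19:],s[0:]  1  'a'
   2  s[0:],s[1:]  3  'aaa'
   3  s[1:],s[7:]  2  'aa'
   4  s[7:],s[2:]  2  'aa'
   5  s[2:],s[14:]  1  'a'
   6  s[14:],s[17:]  1  'a'
   7  s[17:],s[5:]  3  'ada'
   8  s[5:],s[8:]  3  'ada'
   9  s[8:],s[10:]  2  'ad'
  10  s[10:],s[3:]  1  'a'
  11  s[3:],s[15:]  0  ''
  12  s[15:],s[12:]  1  'b'
  13  s[12:],s[18:]  0  ''
  14  s[18:],s[6:]  2  'da'
  15  s[6:],s[16:]  2  'da'
  16  s[16:],s[9:]  3  'dad'
  17  s[9:],s[11:]  1  'd'
  18  s[11:],s[13:]  0  ''
  19  s[13:],s[4:]  2  'ea'

n(n+1)/2 = 20·21/2 = 210
Σ LCP = 0 + 1 + 3 + 2 + 2 + 1 + 1 + 3 + 3 + 2 + 1 + 0 + 1 + 0 + 2 + 2 + 3 + 1 + 0 + 2 = 30
distinct = 210 − 30 = 180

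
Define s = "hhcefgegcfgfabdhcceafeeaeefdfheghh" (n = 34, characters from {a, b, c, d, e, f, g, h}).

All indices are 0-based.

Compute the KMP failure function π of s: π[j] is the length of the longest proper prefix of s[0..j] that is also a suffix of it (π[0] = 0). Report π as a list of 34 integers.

π[0] = 0
j=1 s[j]='h': π[1]=1 (border 'h')
j=2 s[j]='c': k: 1→0; π[2]=0 (border '')
j=3 s[j]='e': π[3]=0 (border '')
j=4 s[j]='f': π[4]=0 (border '')
j=5 s[j]='g': π[5]=0 (border '')
j=6 s[j]='e': π[6]=0 (border '')
j=7 s[j]='g': π[7]=0 (border '')
j=8 s[j]='c': π[8]=0 (border '')
j=9 s[j]='f': π[9]=0 (border '')
j=10 s[j]='g': π[10]=0 (border '')
j=11 s[j]='f': π[11]=0 (border '')
j=12 s[j]='a': π[12]=0 (border '')
j=13 s[j]='b': π[13]=0 (border '')
j=14 s[j]='d': π[14]=0 (border '')
j=15 s[j]='h': π[15]=1 (border 'h')
j=16 s[j]='c': k: 1→0; π[16]=0 (border '')
j=17 s[j]='c': π[17]=0 (border '')
j=18 s[j]='e': π[18]=0 (border '')
j=19 s[j]='a': π[19]=0 (border '')
j=20 s[j]='f': π[20]=0 (border '')
j=21 s[j]='e': π[21]=0 (border '')
j=22 s[j]='e': π[22]=0 (border '')
j=23 s[j]='a': π[23]=0 (border '')
j=24 s[j]='e': π[24]=0 (border '')
j=25 s[j]='e': π[25]=0 (border '')
j=26 s[j]='f': π[26]=0 (border '')
j=27 s[j]='d': π[27]=0 (border '')
j=28 s[j]='f': π[28]=0 (border '')
j=29 s[j]='h': π[29]=1 (border 'h')
j=30 s[j]='e': k: 1→0; π[30]=0 (border '')
j=31 s[j]='g': π[31]=0 (border '')
j=32 s[j]='h': π[32]=1 (border 'h')
j=33 s[j]='h': π[33]=2 (border 'hh')

[0, 1, 0, 0, 0, 0, 0, 0, 0, 0, 0, 0, 0, 0, 0, 1, 0, 0, 0, 0, 0, 0, 0, 0, 0, 0, 0, 0, 0, 1, 0, 0, 1, 2]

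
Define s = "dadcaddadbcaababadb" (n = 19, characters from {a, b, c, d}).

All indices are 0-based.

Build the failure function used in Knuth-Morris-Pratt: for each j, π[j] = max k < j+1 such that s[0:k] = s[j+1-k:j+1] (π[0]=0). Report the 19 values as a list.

[0, 0, 1, 0, 0, 1, 1, 2, 3, 0, 0, 0, 0, 0, 0, 0, 0, 1, 0]

π[0] = 0
j=1 s[j]='a': π[1]=0 (border '')
j=2 s[j]='d': π[2]=1 (border 'd')
j=3 s[j]='c': k: 1→0; π[3]=0 (border '')
j=4 s[j]='a': π[4]=0 (border '')
j=5 s[j]='d': π[5]=1 (border 'd')
j=6 s[j]='d': k: 1→0; π[6]=1 (border 'd')
j=7 s[j]='a': π[7]=2 (border 'da')
j=8 s[j]='d': π[8]=3 (border 'dad')
j=9 s[j]='b': k: 3→1→0; π[9]=0 (border '')
j=10 s[j]='c': π[10]=0 (border '')
j=11 s[j]='a': π[11]=0 (border '')
j=12 s[j]='a': π[12]=0 (border '')
j=13 s[j]='b': π[13]=0 (border '')
j=14 s[j]='a': π[14]=0 (border '')
j=15 s[j]='b': π[15]=0 (border '')
j=16 s[j]='a': π[16]=0 (border '')
j=17 s[j]='d': π[17]=1 (border 'd')
j=18 s[j]='b': k: 1→0; π[18]=0 (border '')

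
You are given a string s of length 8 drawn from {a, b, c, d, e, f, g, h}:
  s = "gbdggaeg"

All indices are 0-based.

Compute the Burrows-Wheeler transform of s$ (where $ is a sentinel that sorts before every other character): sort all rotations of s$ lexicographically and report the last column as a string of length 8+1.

gggbaeg$d

rank  rotation   last
    0  $gbdggaeg  g
    1  aeg$gbdgg  g
    2  bdggaeg$g  g
    3  dggaeg$gb  b
    4  eg$gbdgga  a
    5  g$gbdggae  e
    6  gaeg$gbdg  g
    7  gbdggaeg$  $
    8  ggaeg$gbd  d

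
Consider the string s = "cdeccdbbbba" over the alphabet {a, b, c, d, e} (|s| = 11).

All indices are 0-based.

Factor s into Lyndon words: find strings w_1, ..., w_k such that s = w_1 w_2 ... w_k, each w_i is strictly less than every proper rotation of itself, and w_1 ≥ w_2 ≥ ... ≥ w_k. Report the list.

["cde", "ccd", "b", "b", "b", "b", "a"]

emit factor 1: 'cde' (i=0, period=3)
emit factor 2: 'ccd' (i=3, period=3)
emit factor 3: 'b' (i=6, period=1)
emit factor 4: 'b' (i=7, period=1)
emit factor 5: 'b' (i=8, period=1)
emit factor 6: 'b' (i=9, period=1)
emit factor 7: 'a' (i=10, period=1)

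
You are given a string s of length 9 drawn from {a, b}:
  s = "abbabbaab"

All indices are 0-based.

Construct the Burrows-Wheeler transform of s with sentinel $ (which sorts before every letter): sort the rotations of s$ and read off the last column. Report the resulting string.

bbab$abbaa

rank  rotation    last
    0  $abbabbaab  b
    1  aab$abbabb  b
    2  ab$abbabba  a
    3  abbaab$abb  b
    4  abbabbaab$  $
    5  b$abbabbaa  a
    6  baab$abbab  b
    7  babbaab$ab  b
    8  bbaab$abba  a
    9  bbabbaab$a  a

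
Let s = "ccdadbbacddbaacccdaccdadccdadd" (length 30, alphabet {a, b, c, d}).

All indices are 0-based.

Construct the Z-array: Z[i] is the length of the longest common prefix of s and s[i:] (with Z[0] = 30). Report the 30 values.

[30, 1, 0, 0, 0, 0, 0, 0, 1, 0, 0, 0, 0, 0, 2, 4, 1, 0, 0, 5, 1, 0, 0, 0, 5, 1, 0, 0, 0, 0]

Z[0]=30
i=1: i≥r, start 0; Z[1]=1 extend→box=[1,2)
i=2: i≥r, start 0; Z[2]=0
i=3: i≥r, start 0; Z[3]=0
i=4: i≥r, start 0; Z[4]=0
i=5: i≥r, start 0; Z[5]=0
i=6: i≥r, start 0; Z[6]=0
i=7: i≥r, start 0; Z[7]=0
i=8: i≥r, start 0; Z[8]=1 extend→box=[8,9)
i=9: i≥r, start 0; Z[9]=0
i=10: i≥r, start 0; Z[10]=0
i=11: i≥r, start 0; Z[11]=0
i=12: i≥r, start 0; Z[12]=0
i=13: i≥r, start 0; Z[13]=0
i=14: i≥r, start 0; Z[14]=2 extend→box=[14,16)
i=15: min(r-i=1, Z[1]=1)=1; Z[15]=4 extend→box=[15,19)
i=16: min(r-i=3, Z[1]=1)=1; Z[16]=1
i=17: min(r-i=2, Z[2]=0)=0; Z[17]=0
i=18: min(r-i=1, Z[3]=0)=0; Z[18]=0
i=19: i≥r, start 0; Z[19]=5 extend→box=[19,24)
i=20: min(r-i=4, Z[1]=1)=1; Z[20]=1
i=21: min(r-i=3, Z[2]=0)=0; Z[21]=0
i=22: min(r-i=2, Z[3]=0)=0; Z[22]=0
i=23: min(r-i=1, Z[4]=0)=0; Z[23]=0
i=24: i≥r, start 0; Z[24]=5 extend→box=[24,29)
i=25: min(r-i=4, Z[1]=1)=1; Z[25]=1
i=26: min(r-i=3, Z[2]=0)=0; Z[26]=0
i=27: min(r-i=2, Z[3]=0)=0; Z[27]=0
i=28: min(r-i=1, Z[4]=0)=0; Z[28]=0
i=29: i≥r, start 0; Z[29]=0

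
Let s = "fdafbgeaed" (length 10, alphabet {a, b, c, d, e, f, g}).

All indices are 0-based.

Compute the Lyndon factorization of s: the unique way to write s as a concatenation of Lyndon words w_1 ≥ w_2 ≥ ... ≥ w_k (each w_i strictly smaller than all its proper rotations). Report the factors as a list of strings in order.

emit factor 1: 'f' (i=0, period=1)
emit factor 2: 'd' (i=1, period=1)
emit factor 3: 'afbge' (i=2, period=5)
emit factor 4: 'aed' (i=7, period=3)

["f", "d", "afbge", "aed"]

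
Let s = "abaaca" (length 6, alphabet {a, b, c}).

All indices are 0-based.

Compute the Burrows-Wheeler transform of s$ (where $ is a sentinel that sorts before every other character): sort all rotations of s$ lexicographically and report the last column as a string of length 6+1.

acb$aaa

rank  rotation last
    0  $abaaca  a
    1  a$abaac  c
    2  aaca$ab  b
    3  abaaca$  $
    4  aca$aba  a
    5  baaca$a  a
    6  ca$abaa  a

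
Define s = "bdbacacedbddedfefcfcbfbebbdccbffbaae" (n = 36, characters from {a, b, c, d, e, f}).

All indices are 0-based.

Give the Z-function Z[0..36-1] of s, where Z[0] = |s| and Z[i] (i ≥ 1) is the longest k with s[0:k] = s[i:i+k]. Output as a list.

Z[0]=36
i=1: i≥r, start 0; Z[1]=0
i=2: i≥r, start 0; Z[2]=1 grow→box=[2,3)
i=3: i≥r, start 0; Z[3]=0
i=4: i≥r, start 0; Z[4]=0
i=5: i≥r, start 0; Z[5]=0
i=6: i≥r, start 0; Z[6]=0
i=7: i≥r, start 0; Z[7]=0
i=8: i≥r, start 0; Z[8]=0
i=9: i≥r, start 0; Z[9]=2 grow→box=[9,11)
i=10: min(r-i=1, Z[1]=0)=0; Z[10]=0
i=11: i≥r, start 0; Z[11]=0
i=12: i≥r, start 0; Z[12]=0
i=13: i≥r, start 0; Z[13]=0
i=14: i≥r, start 0; Z[14]=0
i=15: i≥r, start 0; Z[15]=0
i=16: i≥r, start 0; Z[16]=0
i=17: i≥r, start 0; Z[17]=0
i=18: i≥r, start 0; Z[18]=0
i=19: i≥r, start 0; Z[19]=0
i=20: i≥r, start 0; Z[20]=1 grow→box=[20,21)
i=21: i≥r, start 0; Z[21]=0
i=22: i≥r, start 0; Z[22]=1 grow→box=[22,23)
i=23: i≥r, start 0; Z[23]=0
i=24: i≥r, start 0; Z[24]=1 grow→box=[24,25)
i=25: i≥r, start 0; Z[25]=2 grow→box=[25,27)
i=26: min(r-i=1, Z[1]=0)=0; Z[26]=0
i=27: i≥r, start 0; Z[27]=0
i=28: i≥r, start 0; Z[28]=0
i=29: i≥r, start 0; Z[29]=1 grow→box=[29,30)
i=30: i≥r, start 0; Z[30]=0
i=31: i≥r, start 0; Z[31]=0
i=32: i≥r, start 0; Z[32]=1 grow→box=[32,33)
i=33: i≥r, start 0; Z[33]=0
i=34: i≥r, start 0; Z[34]=0
i=35: i≥r, start 0; Z[35]=0

[36, 0, 1, 0, 0, 0, 0, 0, 0, 2, 0, 0, 0, 0, 0, 0, 0, 0, 0, 0, 1, 0, 1, 0, 1, 2, 0, 0, 0, 1, 0, 0, 1, 0, 0, 0]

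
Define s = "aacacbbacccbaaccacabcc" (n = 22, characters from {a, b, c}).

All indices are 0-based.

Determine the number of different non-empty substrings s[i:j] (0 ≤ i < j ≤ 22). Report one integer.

218

sorted suffixes:
  #0 SA[0]=0  'aacacbbacccbaaccacabcc'
  #1 SA[1]=12  'aaccacabcc'
  #2 SA[2]=18  'abcc'
  #3 SA[3]=16  'acabcc'
  #4 SA[4]=1  'acacbbacccbaaccacabcc'
  #5 SA[5]=3  'acbbacccbaaccacabcc'
  #6 SA[6]=13  'accacabcc'
  #7 SA[7]=7  'acccbaaccacabcc'
  #8 SA[8]=11  'baaccacabcc'
  #9 SA[9]=6  'bacccbaaccacabcc'
  #10 SA[10]=5  'bbacccbaaccacabcc'
  #11 SA[11]=19  'bcc'
  #12 SA[12]=21  'c'
  #13 SA[13]=17  'cabcc'
  #14 SA[14]=15  'cacabcc'
  #15 SA[15]=2  'cacbbacccbaaccacabcc'
  #16 SA[16]=10  'cbaaccacabcc'
  #17 SA[17]=4  'cbbacccbaaccacabcc'
  #18 SA[18]=20  'cc'
  #19 SA[19]=14  'ccacabcc'
  #20 SA[20]=9  'ccbaaccacabcc'
  #21 SA[21]=8  'cccbaaccacabcc'

SA = [0, 12, 18, 16, 1, 3, 13, 7, 11, 6, 5, 19, 21, 17, 15, 2, 10, 4, 20, 14, 9, 8]
rank  pair      lcp
   1  s[0:],s[12:]  3  'aac'
   2  s[12:],s[18:]  1  'a'
   3  s[18:],s[16:]  1  'a'
   4  s[16:],s[1:]  3  'aca'
   5  s[1:],s[3:]  2  'ac'
   6  s[3:],s[13:]  2  'ac'
   7  s[13:],s[7:]  3  'acc'
   8  s[7:],s[11:]  0  ''
   9  s[11:],s[6:]  2  'ba'
  10  s[6:],s[5:]  1  'b'
  11  s[5:],s[19:]  1  'b'
  12  s[19:],s[21:]  0  ''
  13  s[21:],s[17:]  1  'c'
  14  s[17:],s[15:]  2  'ca'
  15  s[15:],s[2:]  3  'cac'
  16  s[2:],s[10:]  1  'c'
  17  s[10:],s[4:]  2  'cb'
  18  s[4:],s[20:]  1  'c'
  19  s[20:],s[14:]  2  'cc'
  20  s[14:],s[9:]  2  'cc'
  21  s[9:],s[8:]  2  'cc'

n(n+1)/2 = 22·23/2 = 253
Σ LCP = 0 + 3 + 1 + 1 + 3 + 2 + 2 + 3 + 0 + 2 + 1 + 1 + 0 + 1 + 2 + 3 + 1 + 2 + 1 + 2 + 2 + 2 = 35
distinct = 253 − 35 = 218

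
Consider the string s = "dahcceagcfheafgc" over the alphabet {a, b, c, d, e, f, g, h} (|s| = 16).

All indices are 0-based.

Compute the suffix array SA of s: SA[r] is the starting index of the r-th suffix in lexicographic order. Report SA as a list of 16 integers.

[12, 6, 1, 15, 3, 4, 8, 0, 11, 5, 13, 9, 14, 7, 2, 10]

rank | idx | suffix
   0 |  12 | afgc
   1 |   6 | agcfheafgc
   2 |   1 | ahcceagcfheafgc
   3 |  15 | c
   4 |   3 | cceagcfheafgc
   5 |   4 | ceagcfheafgc
   6 |   8 | cfheafgc
   7 |   0 | dahcceagcfheafgc
   8 |  11 | eafgc
   9 |   5 | eagcfheafgc
  10 |  13 | fgc
  11 |   9 | fheafgc
  12 |  14 | gc
  13 |   7 | gcfheafgc
  14 |   2 | hcceagcfheafgc
  15 |  10 | heafgc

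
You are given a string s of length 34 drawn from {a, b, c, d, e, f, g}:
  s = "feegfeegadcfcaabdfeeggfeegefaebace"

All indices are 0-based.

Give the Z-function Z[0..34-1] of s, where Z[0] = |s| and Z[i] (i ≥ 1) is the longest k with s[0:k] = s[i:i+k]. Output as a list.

Z[0]=34
i=1: outside box; Z[1]=0
i=2: outside box; Z[2]=0
i=3: outside box; Z[3]=0
i=4: outside box; Z[4]=4 grow→box=[4,8)
i=5: min(r-i=3, Z[1]=0)=0; Z[5]=0
i=6: min(r-i=2, Z[2]=0)=0; Z[6]=0
i=7: min(r-i=1, Z[3]=0)=0; Z[7]=0
i=8: outside box; Z[8]=0
i=9: outside box; Z[9]=0
i=10: outside box; Z[10]=0
i=11: outside box; Z[11]=1 grow→box=[11,12)
i=12: outside box; Z[12]=0
i=13: outside box; Z[13]=0
i=14: outside box; Z[14]=0
i=15: outside box; Z[15]=0
i=16: outside box; Z[16]=0
i=17: outside box; Z[17]=4 grow→box=[17,21)
i=18: min(r-i=3, Z[1]=0)=0; Z[18]=0
i=19: min(r-i=2, Z[2]=0)=0; Z[19]=0
i=20: min(r-i=1, Z[3]=0)=0; Z[20]=0
i=21: outside box; Z[21]=0
i=22: outside box; Z[22]=4 grow→box=[22,26)
i=23: min(r-i=3, Z[1]=0)=0; Z[23]=0
i=24: min(r-i=2, Z[2]=0)=0; Z[24]=0
i=25: min(r-i=1, Z[3]=0)=0; Z[25]=0
i=26: outside box; Z[26]=0
i=27: outside box; Z[27]=1 grow→box=[27,28)
i=28: outside box; Z[28]=0
i=29: outside box; Z[29]=0
i=30: outside box; Z[30]=0
i=31: outside box; Z[31]=0
i=32: outside box; Z[32]=0
i=33: outside box; Z[33]=0

[34, 0, 0, 0, 4, 0, 0, 0, 0, 0, 0, 1, 0, 0, 0, 0, 0, 4, 0, 0, 0, 0, 4, 0, 0, 0, 0, 1, 0, 0, 0, 0, 0, 0]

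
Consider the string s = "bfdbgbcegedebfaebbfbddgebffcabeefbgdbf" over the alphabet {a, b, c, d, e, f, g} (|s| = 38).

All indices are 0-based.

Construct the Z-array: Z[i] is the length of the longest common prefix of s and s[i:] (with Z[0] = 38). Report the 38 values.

Z[0]=38
i=1: i≥r, start 0; Z[1]=0
i=2: i≥r, start 0; Z[2]=0
i=3: i≥r, start 0; Z[3]=1 grow→box=[3,4)
i=4: i≥r, start 0; Z[4]=0
i=5: i≥r, start 0; Z[5]=1 grow→box=[5,6)
i=6: i≥r, start 0; Z[6]=0
i=7: i≥r, start 0; Z[7]=0
i=8: i≥r, start 0; Z[8]=0
i=9: i≥r, start 0; Z[9]=0
i=10: i≥r, start 0; Z[10]=0
i=11: i≥r, start 0; Z[11]=0
i=12: i≥r, start 0; Z[12]=2 grow→box=[12,14)
i=13: min(r-i=1, Z[1]=0)=0; Z[13]=0
i=14: i≥r, start 0; Z[14]=0
i=15: i≥r, start 0; Z[15]=0
i=16: i≥r, start 0; Z[16]=1 grow→box=[16,17)
i=17: i≥r, start 0; Z[17]=2 grow→box=[17,19)
i=18: min(r-i=1, Z[1]=0)=0; Z[18]=0
i=19: i≥r, start 0; Z[19]=1 grow→box=[19,20)
i=20: i≥r, start 0; Z[20]=0
i=21: i≥r, start 0; Z[21]=0
i=22: i≥r, start 0; Z[22]=0
i=23: i≥r, start 0; Z[23]=0
i=24: i≥r, start 0; Z[24]=2 grow→box=[24,26)
i=25: min(r-i=1, Z[1]=0)=0; Z[25]=0
i=26: i≥r, start 0; Z[26]=0
i=27: i≥r, start 0; Z[27]=0
i=28: i≥r, start 0; Z[28]=0
i=29: i≥r, start 0; Z[29]=1 grow→box=[29,30)
i=30: i≥r, start 0; Z[30]=0
i=31: i≥r, start 0; Z[31]=0
i=32: i≥r, start 0; Z[32]=0
i=33: i≥r, start 0; Z[33]=1 grow→box=[33,34)
i=34: i≥r, start 0; Z[34]=0
i=35: i≥r, start 0; Z[35]=0
i=36: i≥r, start 0; Z[36]=2 grow→box=[36,38)
i=37: min(r-i=1, Z[1]=0)=0; Z[37]=0

[38, 0, 0, 1, 0, 1, 0, 0, 0, 0, 0, 0, 2, 0, 0, 0, 1, 2, 0, 1, 0, 0, 0, 0, 2, 0, 0, 0, 0, 1, 0, 0, 0, 1, 0, 0, 2, 0]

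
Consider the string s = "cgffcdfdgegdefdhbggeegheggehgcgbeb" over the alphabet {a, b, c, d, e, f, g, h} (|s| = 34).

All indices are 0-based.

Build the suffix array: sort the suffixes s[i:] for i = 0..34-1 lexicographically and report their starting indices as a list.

rank→(start, suffix):
  0 → (33, 'b')
  1 → (31, 'beb')
  2 → (16, 'bggeegheggehgcgbeb')
  3 → (4, 'cdfdgegdefdhbggeegheggehgcgbeb')
  4 → (29, 'cgbeb')
  5 → (0, 'cgffcdfdgegdefdhbggeegheggehgcgbeb')
  6 → (11, 'defdhbggeegheggehgcgbeb')
  7 → (5, 'dfdgegdefdhbggeegheggehgcgbeb')
  8 → (7, 'dgegdefdhbggeegheggehgcgbeb')
  9 → (14, 'dhbggeegheggehgcgbeb')
  10 → (32, 'eb')
  11 → (19, 'eegheggehgcgbeb')
  12 → (12, 'efdhbggeegheggehgcgbeb')
  13 → (9, 'egdefdhbggeegheggehgcgbeb')
  14 → (23, 'eggehgcgbeb')
  15 → (20, 'egheggehgcgbeb')
  16 → (26, 'ehgcgbeb')
  17 → (3, 'fcdfdgegdefdhbggeegheggehgcgbeb')
  18 → (6, 'fdgegdefdhbggeegheggehgcgbeb')
  19 → (13, 'fdhbggeegheggehgcgbeb')
  20 → (2, 'ffcdfdgegdefdhbggeegheggehgcgbeb')
  21 → (30, 'gbeb')
  22 → (28, 'gcgbeb')
  23 → (10, 'gdefdhbggeegheggehgcgbeb')
  24 → (18, 'geegheggehgcgbeb')
  25 → (8, 'gegdefdhbggeegheggehgcgbeb')
  26 → (25, 'gehgcgbeb')
  27 → (1, 'gffcdfdgegdefdhbggeegheggehgcgbeb')
  28 → (17, 'ggeegheggehgcgbeb')
  29 → (24, 'ggehgcgbeb')
  30 → (21, 'gheggehgcgbeb')
  31 → (15, 'hbggeegheggehgcgbeb')
  32 → (22, 'heggehgcgbeb')
  33 → (27, 'hgcgbeb')

[33, 31, 16, 4, 29, 0, 11, 5, 7, 14, 32, 19, 12, 9, 23, 20, 26, 3, 6, 13, 2, 30, 28, 10, 18, 8, 25, 1, 17, 24, 21, 15, 22, 27]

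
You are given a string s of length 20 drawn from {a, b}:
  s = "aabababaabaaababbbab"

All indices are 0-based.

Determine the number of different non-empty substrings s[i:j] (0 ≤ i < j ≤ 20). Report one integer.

159

rank→(start, suffix):
  0 → (10, 'aaababbbab')
  1 → (7, 'aabaaababbbab')
  2 → (0, 'aabababaabaaababbbab')
  3 → (11, 'aababbbab')
  4 → (18, 'ab')
  5 → (8, 'abaaababbbab')
  6 → (5, 'abaabaaababbbab')
  7 → (3, 'ababaabaaababbbab')
  8 → (1, 'abababaabaaababbbab')
  9 → (12, 'ababbbab')
  10 → (14, 'abbbab')
  11 → (19, 'b')
  12 → (9, 'baaababbbab')
  13 → (6, 'baabaaababbbab')
  14 → (17, 'bab')
  15 → (4, 'babaabaaababbbab')
  16 → (2, 'bababaabaaababbbab')
  17 → (13, 'babbbab')
  18 → (16, 'bbab')
  19 → (15, 'bbbab')

SA = [10, 7, 0, 11, 18, 8, 5, 3, 1, 12, 14, 19, 9, 6, 17, 4, 2, 13, 16, 15]
i: (SA[i-1],SA[i]) lcp shared
  1: (10,7) 2 'aa'
  2: (7,0) 4 'aaba'
  3: (0,11) 5 'aabab'
  4: (11,18) 1 'a'
  5: (18,8) 2 'ab'
  6: (8,5) 4 'abaa'
  7: (5,3) 3 'aba'
  8: (3,1) 5 'ababa'
  9: (1,12) 4 'abab'
  10: (12,14) 2 'ab'
  11: (14,19) 0 ''
  12: (19,9) 1 'b'
  13: (9,6) 3 'baa'
  14: (6,17) 2 'ba'
  15: (17,4) 3 'bab'
  16: (4,2) 4 'baba'
  17: (2,13) 3 'bab'
  18: (13,16) 1 'b'
  19: (16,15) 2 'bb'

n(n+1)/2 = 20·21/2 = 210
Σ LCP = 0 + 2 + 4 + 5 + 1 + 2 + 4 + 3 + 5 + 4 + 2 + 0 + 1 + 3 + 2 + 3 + 4 + 3 + 1 + 2 = 51
distinct = 210 − 51 = 159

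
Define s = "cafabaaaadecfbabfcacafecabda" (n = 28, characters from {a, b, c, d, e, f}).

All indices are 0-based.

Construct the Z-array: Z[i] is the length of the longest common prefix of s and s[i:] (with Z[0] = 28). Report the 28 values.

[28, 0, 0, 0, 0, 0, 0, 0, 0, 0, 0, 1, 0, 0, 0, 0, 0, 2, 0, 3, 0, 0, 0, 2, 0, 0, 0, 0]

Z[0]=28
i=1: fresh scan; Z[1]=0
i=2: fresh scan; Z[2]=0
i=3: fresh scan; Z[3]=0
i=4: fresh scan; Z[4]=0
i=5: fresh scan; Z[5]=0
i=6: fresh scan; Z[6]=0
i=7: fresh scan; Z[7]=0
i=8: fresh scan; Z[8]=0
i=9: fresh scan; Z[9]=0
i=10: fresh scan; Z[10]=0
i=11: fresh scan; Z[11]=1 scan→box=[11,12)
i=12: fresh scan; Z[12]=0
i=13: fresh scan; Z[13]=0
i=14: fresh scan; Z[14]=0
i=15: fresh scan; Z[15]=0
i=16: fresh scan; Z[16]=0
i=17: fresh scan; Z[17]=2 scan→box=[17,19)
i=18: min(r-i=1, Z[1]=0)=0; Z[18]=0
i=19: fresh scan; Z[19]=3 scan→box=[19,22)
i=20: min(r-i=2, Z[1]=0)=0; Z[20]=0
i=21: min(r-i=1, Z[2]=0)=0; Z[21]=0
i=22: fresh scan; Z[22]=0
i=23: fresh scan; Z[23]=2 scan→box=[23,25)
i=24: min(r-i=1, Z[1]=0)=0; Z[24]=0
i=25: fresh scan; Z[25]=0
i=26: fresh scan; Z[26]=0
i=27: fresh scan; Z[27]=0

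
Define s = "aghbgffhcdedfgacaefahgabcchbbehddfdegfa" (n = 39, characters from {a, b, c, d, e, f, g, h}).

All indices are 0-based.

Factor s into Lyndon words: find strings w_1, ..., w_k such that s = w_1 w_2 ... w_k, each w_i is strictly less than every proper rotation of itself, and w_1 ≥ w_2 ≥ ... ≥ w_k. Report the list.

emit factor 1: 'aghbgffhcdedfg' (i=0, period=14)
emit factor 2: 'acaefahg' (i=14, period=8)
emit factor 3: 'abcchbbehddfdegf' (i=22, period=16)
emit factor 4: 'a' (i=38, period=1)

["aghbgffhcdedfg", "acaefahg", "abcchbbehddfdegf", "a"]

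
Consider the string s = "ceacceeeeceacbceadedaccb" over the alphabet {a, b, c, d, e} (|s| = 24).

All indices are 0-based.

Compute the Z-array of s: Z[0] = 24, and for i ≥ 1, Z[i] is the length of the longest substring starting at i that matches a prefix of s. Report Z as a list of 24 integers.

Z[0]=24
i=1: outside box; Z[1]=0
i=2: outside box; Z[2]=0
i=3: outside box; Z[3]=1 extend→box=[3,4)
i=4: outside box; Z[4]=2 extend→box=[4,6)
i=5: min(r-i=1, Z[1]=0)=0; Z[5]=0
i=6: outside box; Z[6]=0
i=7: outside box; Z[7]=0
i=8: outside box; Z[8]=0
i=9: outside box; Z[9]=4 extend→box=[9,13)
i=10: min(r-i=3, Z[1]=0)=0; Z[10]=0
i=11: min(r-i=2, Z[2]=0)=0; Z[11]=0
i=12: min(r-i=1, Z[3]=1)=1; Z[12]=1
i=13: outside box; Z[13]=0
i=14: outside box; Z[14]=3 extend→box=[14,17)
i=15: min(r-i=2, Z[1]=0)=0; Z[15]=0
i=16: min(r-i=1, Z[2]=0)=0; Z[16]=0
i=17: outside box; Z[17]=0
i=18: outside box; Z[18]=0
i=19: outside box; Z[19]=0
i=20: outside box; Z[20]=0
i=21: outside box; Z[21]=1 extend→box=[21,22)
i=22: outside box; Z[22]=1 extend→box=[22,23)
i=23: outside box; Z[23]=0

[24, 0, 0, 1, 2, 0, 0, 0, 0, 4, 0, 0, 1, 0, 3, 0, 0, 0, 0, 0, 0, 1, 1, 0]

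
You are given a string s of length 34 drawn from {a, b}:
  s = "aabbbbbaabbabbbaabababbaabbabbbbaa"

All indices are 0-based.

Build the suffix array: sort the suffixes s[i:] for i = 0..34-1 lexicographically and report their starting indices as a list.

[33, 32, 15, 7, 23, 0, 16, 18, 20, 8, 24, 11, 27, 1, 31, 14, 6, 22, 17, 19, 10, 26, 30, 13, 5, 21, 9, 25, 29, 12, 4, 28, 3, 2]

sorted suffixes:
  #0 SA[0]=33  'a'
  #1 SA[1]=32  'aa'
  #2 SA[2]=15  'aabababbaabbabbbbaa'
  #3 SA[3]=7  'aabbabbbaabababbaabbabbbbaa'
  #4 SA[4]=23  'aabbabbbbaa'
  #5 SA[5]=0  'aabbbbbaabbabbbaabababbaabbabbbbaa'
  #6 SA[6]=16  'abababbaabbabbbbaa'
  #7 SA[7]=18  'ababbaabbabbbbaa'
  #8 SA[8]=20  'abbaabbabbbbaa'
  #9 SA[9]=8  'abbabbbaabababbaabbabbbbaa'
  #10 SA[10]=24  'abbabbbbaa'
  #11 SA[11]=11  'abbbaabababbaabbabbbbaa'
  #12 SA[12]=27  'abbbbaa'
  #13 SA[13]=1  'abbbbbaabbabbbaabababbaabbabbbbaa'
  #14 SA[14]=31  'baa'
  #15 SA[15]=14  'baabababbaabbabbbbaa'
  #16 SA[16]=6  'baabbabbbaabababbaabbabbbbaa'
  #17 SA[17]=22  'baabbabbbbaa'
  #18 SA[18]=17  'bababbaabbabbbbaa'
  #19 SA[19]=19  'babbaabbabbbbaa'
  #20 SA[20]=10  'babbbaabababbaabbabbbbaa'
  #21 SA[21]=26  'babbbbaa'
  #22 SA[22]=30  'bbaa'
  #23 SA[23]=13  'bbaabababbaabbabbbbaa'
  #24 SA[24]=5  'bbaabbabbbaabababbaabbabbbbaa'
  #25 SA[25]=21  'bbaabbabbbbaa'
  #26 SA[26]=9  'bbabbbaabababbaabbabbbbaa'
  #27 SA[27]=25  'bbabbbbaa'
  #28 SA[28]=29  'bbbaa'
  #29 SA[29]=12  'bbbaabababbaabbabbbbaa'
  #30 SA[30]=4  'bbbaabbabbbaabababbaabbabbbbaa'
  #31 SA[31]=28  'bbbbaa'
  #32 SA[32]=3  'bbbbaabbabbbaabababbaabbabbbbaa'
  #33 SA[33]=2  'bbbbbaabbabbbaabababbaabbabbbbaa'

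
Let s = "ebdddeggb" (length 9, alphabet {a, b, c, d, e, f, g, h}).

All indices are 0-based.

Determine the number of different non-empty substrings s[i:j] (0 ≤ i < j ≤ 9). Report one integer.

sorted suffixes:
  #0 SA[0]=8  'b'
  #1 SA[1]=1  'bdddeggb'
  #2 SA[2]=2  'dddeggb'
  #3 SA[3]=3  'ddeggb'
  #4 SA[4]=4  'deggb'
  #5 SA[5]=0  'ebdddeggb'
  #6 SA[6]=5  'eggb'
  #7 SA[7]=7  'gb'
  #8 SA[8]=6  'ggb'

SA = [8, 1, 2, 3, 4, 0, 5, 7, 6]
[i] adj suffixes → lcp
  [1] 8/1 → 1 ('b')
  [2] 1/2 → 0 ('')
  [3] 2/3 → 2 ('dd')
  [4] 3/4 → 1 ('d')
  [5] 4/0 → 0 ('')
  [6] 0/5 → 1 ('e')
  [7] 5/7 → 0 ('')
  [8] 7/6 → 1 ('g')

n(n+1)/2 = 9·10/2 = 45
Σ LCP = 0 + 1 + 0 + 2 + 1 + 0 + 1 + 0 + 1 = 6
distinct = 45 − 6 = 39

39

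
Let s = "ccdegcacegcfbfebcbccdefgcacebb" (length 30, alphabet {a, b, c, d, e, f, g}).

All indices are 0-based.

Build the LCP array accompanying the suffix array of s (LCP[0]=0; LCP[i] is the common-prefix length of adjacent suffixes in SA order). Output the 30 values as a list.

rank→(start, suffix):
  0 → (25, 'acebb')
  1 → (6, 'acegcfbfebcbccdefgcacebb')
  2 → (29, 'b')
  3 → (28, 'bb')
  4 → (15, 'bcbccdefgcacebb')
  5 → (17, 'bccdefgcacebb')
  6 → (12, 'bfebcbccdefgcacebb')
  7 → (24, 'cacebb')
  8 → (5, 'cacegcfbfebcbccdefgcacebb')
  9 → (16, 'cbccdefgcacebb')
  10 → (18, 'ccdefgcacebb')
  11 → (0, 'ccdegcacegcfbfebcbccdefgcacebb')
  12 → (19, 'cdefgcacebb')
  13 → (1, 'cdegcacegcfbfebcbccdefgcacebb')
  14 → (26, 'cebb')
  15 → (7, 'cegcfbfebcbccdefgcacebb')
  16 → (10, 'cfbfebcbccdefgcacebb')
  17 → (20, 'defgcacebb')
  18 → (2, 'degcacegcfbfebcbccdefgcacebb')
  19 → (27, 'ebb')
  20 → (14, 'ebcbccdefgcacebb')
  21 → (21, 'efgcacebb')
  22 → (3, 'egcacegcfbfebcbccdefgcacebb')
  23 → (8, 'egcfbfebcbccdefgcacebb')
  24 → (11, 'fbfebcbccdefgcacebb')
  25 → (13, 'febcbccdefgcacebb')
  26 → (22, 'fgcacebb')
  27 → (23, 'gcacebb')
  28 → (4, 'gcacegcfbfebcbccdefgcacebb')
  29 → (9, 'gcfbfebcbccdefgcacebb')

SA = [25, 6, 29, 28, 15, 17, 12, 24, 5, 16, 18, 0, 19, 1, 26, 7, 10, 20, 2, 27, 14, 21, 3, 8, 11, 13, 22, 23, 4, 9]
rank  pair      lcp
   1  s[25:],s[6:]  3  'ace'
   2  s[6:],s[29:]  0  ''
   3  s[29:],s[28:]  1  'b'
   4  s[28:],s[15:]  1  'b'
   5  s[15:],s[17:]  2  'bc'
   6  s[17:],s[12:]  1  'b'
   7  s[12:],s[24:]  0  ''
   8  s[24:],s[5:]  4  'cace'
   9  s[5:],s[16:]  1  'c'
  10  s[16:],s[18:]  1  'c'
  11  s[18:],s[0:]  4  'ccde'
  12  s[0:],s[19:]  1  'c'
  13  s[19:],s[1:]  3  'cde'
  14  s[1:],s[26:]  1  'c'
  15  s[26:],s[7:]  2  'ce'
  16  s[7:],s[10:]  1  'c'
  17  s[10:],s[20:]  0  ''
  18  s[20:],s[2:]  2  'de'
  19  s[2:],s[27:]  0  ''
  20  s[27:],s[14:]  2  'eb'
  21  s[14:],s[21:]  1  'e'
  22  s[21:],s[3:]  1  'e'
  23  s[3:],s[8:]  3  'egc'
  24  s[8:],s[11:]  0  ''
  25  s[11:],s[13:]  1  'f'
  26  s[13:],s[22:]  1  'f'
  27  s[22:],s[23:]  0  ''
  28  s[23:],s[4:]  5  'gcace'
  29  s[4:],s[9:]  2  'gc'

[0, 3, 0, 1, 1, 2, 1, 0, 4, 1, 1, 4, 1, 3, 1, 2, 1, 0, 2, 0, 2, 1, 1, 3, 0, 1, 1, 0, 5, 2]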